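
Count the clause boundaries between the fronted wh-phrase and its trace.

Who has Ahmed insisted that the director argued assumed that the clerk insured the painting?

"who" is extracted from the subject of "assumed".
Boundaries crossed, outermost first: [that], [Ø] — 2 in total.

2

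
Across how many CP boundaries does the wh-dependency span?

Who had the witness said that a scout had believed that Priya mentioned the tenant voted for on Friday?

"who" is extracted from the PP object of "voted".
Boundaries crossed, outermost first: [that], [that], [Ø] — 3 in total.

3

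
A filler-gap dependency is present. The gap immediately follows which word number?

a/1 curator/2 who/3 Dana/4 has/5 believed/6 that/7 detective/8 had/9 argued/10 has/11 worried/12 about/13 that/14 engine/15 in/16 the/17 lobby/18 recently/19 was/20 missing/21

The displaced element is "a curator" (word 2).
It is linked across 2 clause boundaries (Ø → Ø).
It functions as the subject of "worried", so the gap sits immediately after word 10 ("argued").
Base order: Dana has believed that detective had argued a curator has worried about that engine in the lobby recently.

10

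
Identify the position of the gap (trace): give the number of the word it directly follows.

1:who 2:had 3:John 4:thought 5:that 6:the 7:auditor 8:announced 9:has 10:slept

8

The displaced element is "who" (word 1).
It is linked across 2 clause boundaries (that → Ø).
It functions as the subject of "slept", so the gap sits immediately after word 8 ("announced").
Base order: John had thought that the auditor announced that who has slept.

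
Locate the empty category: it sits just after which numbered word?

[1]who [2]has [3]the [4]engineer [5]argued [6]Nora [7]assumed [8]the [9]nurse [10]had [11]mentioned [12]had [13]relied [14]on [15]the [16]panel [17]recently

The displaced element is "who" (word 1).
It is linked across 3 clause boundaries (Ø → Ø → Ø).
It functions as the subject of "relied", so the gap sits immediately after word 11 ("mentioned").
Base order: The engineer has argued Nora assumed the nurse had mentioned that who had relied on the panel recently.

11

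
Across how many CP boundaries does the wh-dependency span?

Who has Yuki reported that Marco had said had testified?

2

"who" is extracted from the subject of "testified".
Boundaries crossed, outermost first: [that], [Ø] — 2 in total.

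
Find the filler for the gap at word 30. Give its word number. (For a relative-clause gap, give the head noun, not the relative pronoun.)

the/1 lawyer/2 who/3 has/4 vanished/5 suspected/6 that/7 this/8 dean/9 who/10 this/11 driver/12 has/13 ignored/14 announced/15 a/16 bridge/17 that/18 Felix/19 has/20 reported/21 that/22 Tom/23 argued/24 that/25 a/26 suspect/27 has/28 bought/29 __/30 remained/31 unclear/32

The gap at 30 is the object of "bought", inside a relative clause.
The relative pronoun is "that" (word 18); it is bound by the head noun immediately before it.
Its filler is the head noun "bridge", at word 17.

17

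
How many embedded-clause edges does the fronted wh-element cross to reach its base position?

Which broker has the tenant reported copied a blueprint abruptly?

"which broker" is extracted from the subject of "copied".
Boundaries crossed, outermost first: [Ø] — 1 in total.

1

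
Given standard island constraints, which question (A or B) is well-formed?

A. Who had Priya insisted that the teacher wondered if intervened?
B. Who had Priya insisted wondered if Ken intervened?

B

In A, the wh-phrase is extracted from inside a wh-island (introduced by "if"), which blocks movement.
In B, the extraction path crosses only that-complement boundaries, which are transparent.
So B is grammatical.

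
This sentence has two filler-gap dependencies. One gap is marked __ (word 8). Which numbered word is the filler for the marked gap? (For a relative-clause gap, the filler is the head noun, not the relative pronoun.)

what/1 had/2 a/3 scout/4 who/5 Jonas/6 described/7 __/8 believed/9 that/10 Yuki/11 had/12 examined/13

4

The marked gap is inside the relative clause, the direct object of "described".
Its filler is the head noun "scout" (via "who"), at word 4.
(The other dependency links word 1 to a gap after word 13.)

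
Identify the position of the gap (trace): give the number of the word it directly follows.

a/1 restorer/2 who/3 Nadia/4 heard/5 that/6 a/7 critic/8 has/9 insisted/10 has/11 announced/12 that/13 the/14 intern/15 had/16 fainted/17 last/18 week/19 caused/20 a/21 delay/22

10

The displaced element is "a restorer" (word 2).
It is linked across 2 clause boundaries (that → Ø).
It functions as the subject of "announced", so the gap sits immediately after word 10 ("insisted").
Base order: Nadia heard that a critic has insisted that a restorer has announced that the intern had fainted last week.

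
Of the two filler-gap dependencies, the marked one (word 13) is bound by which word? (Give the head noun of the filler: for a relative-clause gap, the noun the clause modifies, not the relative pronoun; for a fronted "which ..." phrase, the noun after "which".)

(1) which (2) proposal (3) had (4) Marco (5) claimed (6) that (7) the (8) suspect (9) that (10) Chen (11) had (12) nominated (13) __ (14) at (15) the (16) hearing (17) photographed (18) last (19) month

The marked gap is inside the relative clause, the direct object of "nominated".
Its filler is the head noun "suspect" (via "that"), at word 8.
(The other dependency links word 2 to a gap after word 17.)

8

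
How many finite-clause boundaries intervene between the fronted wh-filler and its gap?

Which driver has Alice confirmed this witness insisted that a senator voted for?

2

"which driver" is extracted from the PP object of "voted".
Boundaries crossed, outermost first: [Ø], [that] — 2 in total.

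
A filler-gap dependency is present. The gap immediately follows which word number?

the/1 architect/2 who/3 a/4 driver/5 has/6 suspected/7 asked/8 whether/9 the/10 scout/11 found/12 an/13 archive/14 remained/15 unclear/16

The displaced element is "the architect" (word 2).
It is linked across 1 clause boundary (Ø).
It functions as the subject of "asked", so the gap sits immediately after word 7 ("suspected").
Base order: A driver has suspected that the architect asked whether the scout found an archive.

7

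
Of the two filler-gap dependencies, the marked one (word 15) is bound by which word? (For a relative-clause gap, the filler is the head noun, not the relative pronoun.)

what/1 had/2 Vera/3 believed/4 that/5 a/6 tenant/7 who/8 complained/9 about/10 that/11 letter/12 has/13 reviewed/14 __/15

1

The marked gap is the direct object of "reviewed".
Its filler is the fronted wh-phrase "what", at word 1.
(The other dependency links word 7 to a gap after word 8.)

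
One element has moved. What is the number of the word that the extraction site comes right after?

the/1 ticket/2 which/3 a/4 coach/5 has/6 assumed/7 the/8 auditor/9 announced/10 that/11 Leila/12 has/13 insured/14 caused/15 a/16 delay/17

14

The displaced element is "the ticket" (word 2).
It is linked across 2 clause boundaries (Ø → that).
It functions as the direct object of "insured", so the gap sits immediately after word 14 ("insured").
Base order: A coach has assumed the auditor announced that Leila has insured the ticket.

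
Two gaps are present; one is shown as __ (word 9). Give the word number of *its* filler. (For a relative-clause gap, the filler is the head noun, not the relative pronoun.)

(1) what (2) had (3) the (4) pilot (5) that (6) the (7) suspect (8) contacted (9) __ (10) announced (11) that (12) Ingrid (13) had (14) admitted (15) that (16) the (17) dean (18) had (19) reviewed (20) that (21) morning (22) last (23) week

4

The marked gap is inside the relative clause, the direct object of "contacted".
Its filler is the head noun "pilot" (via "that"), at word 4.
(The other dependency links word 1 to a gap after word 19.)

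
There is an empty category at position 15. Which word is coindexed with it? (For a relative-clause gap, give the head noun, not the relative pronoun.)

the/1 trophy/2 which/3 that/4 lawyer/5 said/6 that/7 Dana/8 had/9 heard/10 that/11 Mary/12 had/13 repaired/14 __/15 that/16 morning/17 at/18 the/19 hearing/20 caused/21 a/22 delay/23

The gap at 15 is the object of "repaired", inside a relative clause.
The relative pronoun is "which" (word 3); it is bound by the head noun immediately before it.
Its filler is the head noun "trophy", at word 2.

2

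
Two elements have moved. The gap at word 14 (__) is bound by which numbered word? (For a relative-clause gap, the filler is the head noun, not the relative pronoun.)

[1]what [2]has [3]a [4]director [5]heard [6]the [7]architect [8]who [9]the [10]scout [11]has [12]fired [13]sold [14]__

The marked gap is the direct object of "sold".
Its filler is the fronted wh-phrase "what", at word 1.
(The other dependency links word 7 to a gap after word 12.)

1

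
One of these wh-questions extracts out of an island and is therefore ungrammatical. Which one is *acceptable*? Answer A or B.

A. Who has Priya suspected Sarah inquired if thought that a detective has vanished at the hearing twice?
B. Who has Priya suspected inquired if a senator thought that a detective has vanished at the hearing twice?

B

In A, the wh-phrase is extracted from inside a wh-island (introduced by "if"), which blocks movement.
In B, the extraction path crosses only that-complement boundaries, which are transparent.
So B is grammatical.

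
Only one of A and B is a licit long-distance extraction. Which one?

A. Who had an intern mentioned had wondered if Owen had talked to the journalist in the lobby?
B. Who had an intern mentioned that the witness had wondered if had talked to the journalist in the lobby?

In B, the wh-phrase is extracted from inside a wh-island (introduced by "if"), which blocks movement.
In A, the extraction path crosses only that-complement boundaries, which are transparent.
So A is grammatical.

A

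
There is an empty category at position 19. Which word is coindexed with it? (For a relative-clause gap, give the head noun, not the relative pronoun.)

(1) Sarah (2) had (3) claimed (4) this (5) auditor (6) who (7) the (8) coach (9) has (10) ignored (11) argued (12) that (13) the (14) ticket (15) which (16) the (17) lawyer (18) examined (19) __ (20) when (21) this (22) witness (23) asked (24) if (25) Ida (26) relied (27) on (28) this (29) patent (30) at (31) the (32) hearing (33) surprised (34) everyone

14

The gap at 19 is the object of "examined", inside a relative clause.
The relative pronoun is "which" (word 15); it is bound by the head noun immediately before it.
Its filler is the head noun "ticket", at word 14.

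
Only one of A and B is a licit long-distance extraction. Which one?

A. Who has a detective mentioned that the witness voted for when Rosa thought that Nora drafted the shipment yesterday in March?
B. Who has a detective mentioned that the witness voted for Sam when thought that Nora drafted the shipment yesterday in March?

In B, the wh-phrase is extracted from inside an adjunct island (introduced by "when"), which blocks movement.
In A, the extraction path crosses only that-complement boundaries, which are transparent.
So A is grammatical.

A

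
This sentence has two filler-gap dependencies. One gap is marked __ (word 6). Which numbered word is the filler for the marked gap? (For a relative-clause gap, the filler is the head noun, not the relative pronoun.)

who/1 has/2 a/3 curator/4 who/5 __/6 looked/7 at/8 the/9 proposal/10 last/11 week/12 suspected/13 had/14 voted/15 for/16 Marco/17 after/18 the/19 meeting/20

The marked gap is inside the relative clause, the subject of "looked".
Its filler is the head noun "curator" (via "who"), at word 4.
(The other dependency links word 1 to a gap after word 13.)

4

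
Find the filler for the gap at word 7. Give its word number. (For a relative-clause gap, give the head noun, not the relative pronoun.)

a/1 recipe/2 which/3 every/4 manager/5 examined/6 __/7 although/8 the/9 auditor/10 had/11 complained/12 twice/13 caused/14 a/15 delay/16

2

The gap at 7 is the object of "examined", inside a relative clause.
The relative pronoun is "which" (word 3); it is bound by the head noun immediately before it.
Its filler is the head noun "recipe", at word 2.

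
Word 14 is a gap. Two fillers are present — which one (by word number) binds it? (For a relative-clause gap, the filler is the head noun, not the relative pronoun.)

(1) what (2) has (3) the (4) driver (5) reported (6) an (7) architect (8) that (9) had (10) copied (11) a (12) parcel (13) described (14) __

The marked gap is the direct object of "described".
Its filler is the fronted wh-phrase "what", at word 1.
(The other dependency links word 7 to a gap after word 8.)

1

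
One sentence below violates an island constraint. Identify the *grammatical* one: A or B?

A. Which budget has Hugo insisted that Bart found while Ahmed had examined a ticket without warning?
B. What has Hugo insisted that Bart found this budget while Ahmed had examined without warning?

In B, the wh-phrase is extracted from inside an adjunct island (introduced by "while"), which blocks movement.
In A, the extraction path crosses only that-complement boundaries, which are transparent.
So A is grammatical.

A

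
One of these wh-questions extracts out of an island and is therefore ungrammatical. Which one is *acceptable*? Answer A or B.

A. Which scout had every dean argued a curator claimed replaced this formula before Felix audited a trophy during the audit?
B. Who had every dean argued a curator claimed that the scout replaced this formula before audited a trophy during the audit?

In B, the wh-phrase is extracted from inside an adjunct island (introduced by "before"), which blocks movement.
In A, the extraction path crosses only that-complement boundaries, which are transparent.
So A is grammatical.

A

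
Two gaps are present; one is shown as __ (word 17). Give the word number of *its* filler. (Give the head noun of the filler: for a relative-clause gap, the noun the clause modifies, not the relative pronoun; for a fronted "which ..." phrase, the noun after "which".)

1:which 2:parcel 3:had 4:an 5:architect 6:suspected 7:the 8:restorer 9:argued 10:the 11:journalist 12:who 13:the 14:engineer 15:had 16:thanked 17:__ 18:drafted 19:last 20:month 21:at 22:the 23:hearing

11

The marked gap is inside the relative clause, the direct object of "thanked".
Its filler is the head noun "journalist" (via "who"), at word 11.
(The other dependency links word 2 to a gap after word 18.)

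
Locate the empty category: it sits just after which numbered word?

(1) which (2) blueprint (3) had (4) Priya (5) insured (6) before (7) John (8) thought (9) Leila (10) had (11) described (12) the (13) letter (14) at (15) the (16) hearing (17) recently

The displaced element is "which blueprint" (word 2).
It functions as the direct object of "insured", so the gap sits immediately after word 5 ("insured").
Base order: Priya had insured which blueprint before John thought Leila had described the letter at the hearing recently.

5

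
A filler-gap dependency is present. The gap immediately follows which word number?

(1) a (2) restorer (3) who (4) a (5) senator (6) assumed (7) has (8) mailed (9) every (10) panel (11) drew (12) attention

The displaced element is "a restorer" (word 2).
It is linked across 1 clause boundary (Ø).
It functions as the subject of "mailed", so the gap sits immediately after word 6 ("assumed").
Base order: A senator assumed that a restorer has mailed every panel.

6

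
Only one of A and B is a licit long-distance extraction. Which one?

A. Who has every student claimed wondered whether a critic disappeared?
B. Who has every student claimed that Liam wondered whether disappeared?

A

In B, the wh-phrase is extracted from inside a wh-island (introduced by "whether"), which blocks movement.
In A, the extraction path crosses only that-complement boundaries, which are transparent.
So A is grammatical.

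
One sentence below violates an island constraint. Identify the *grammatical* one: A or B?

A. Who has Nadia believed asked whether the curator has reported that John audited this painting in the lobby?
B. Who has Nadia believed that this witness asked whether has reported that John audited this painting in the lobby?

In B, the wh-phrase is extracted from inside a wh-island (introduced by "whether"), which blocks movement.
In A, the extraction path crosses only that-complement boundaries, which are transparent.
So A is grammatical.

A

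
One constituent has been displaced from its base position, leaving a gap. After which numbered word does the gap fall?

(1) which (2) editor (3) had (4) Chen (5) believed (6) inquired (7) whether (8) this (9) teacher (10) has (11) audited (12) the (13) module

The displaced element is "which editor" (word 2).
It is linked across 1 clause boundary (Ø).
It functions as the subject of "inquired", so the gap sits immediately after word 5 ("believed").
Base order: Chen had believed that which editor inquired whether this teacher has audited the module.

5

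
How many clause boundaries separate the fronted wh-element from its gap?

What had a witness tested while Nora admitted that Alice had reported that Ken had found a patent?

0

"what" originates inside the matrix clause — no clause boundary is crossed.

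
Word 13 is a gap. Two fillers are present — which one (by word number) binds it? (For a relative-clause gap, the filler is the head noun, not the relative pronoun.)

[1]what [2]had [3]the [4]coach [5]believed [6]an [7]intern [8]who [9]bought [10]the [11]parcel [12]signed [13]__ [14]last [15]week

1

The marked gap is the direct object of "signed".
Its filler is the fronted wh-phrase "what", at word 1.
(The other dependency links word 7 to a gap after word 8.)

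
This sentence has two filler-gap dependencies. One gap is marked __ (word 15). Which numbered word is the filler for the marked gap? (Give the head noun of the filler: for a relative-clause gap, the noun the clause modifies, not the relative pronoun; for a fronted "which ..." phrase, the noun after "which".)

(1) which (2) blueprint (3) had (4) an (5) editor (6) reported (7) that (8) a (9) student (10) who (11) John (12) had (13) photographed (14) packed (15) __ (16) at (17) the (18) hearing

The marked gap is the direct object of "packed".
Its filler is the fronted wh-phrase "which blueprint", at word 2.
(The other dependency links word 9 to a gap after word 13.)

2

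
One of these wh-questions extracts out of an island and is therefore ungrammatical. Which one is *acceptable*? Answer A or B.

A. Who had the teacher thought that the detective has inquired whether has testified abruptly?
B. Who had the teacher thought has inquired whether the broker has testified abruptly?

In A, the wh-phrase is extracted from inside a wh-island (introduced by "whether"), which blocks movement.
In B, the extraction path crosses only that-complement boundaries, which are transparent.
So B is grammatical.

B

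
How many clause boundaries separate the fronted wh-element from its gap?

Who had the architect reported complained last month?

1

"who" is extracted from the subject of "complained".
Boundaries crossed, outermost first: [Ø] — 1 in total.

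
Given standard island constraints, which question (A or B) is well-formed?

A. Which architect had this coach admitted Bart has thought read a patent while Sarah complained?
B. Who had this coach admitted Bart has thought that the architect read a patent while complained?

A

In B, the wh-phrase is extracted from inside an adjunct island (introduced by "while"), which blocks movement.
In A, the extraction path crosses only that-complement boundaries, which are transparent.
So A is grammatical.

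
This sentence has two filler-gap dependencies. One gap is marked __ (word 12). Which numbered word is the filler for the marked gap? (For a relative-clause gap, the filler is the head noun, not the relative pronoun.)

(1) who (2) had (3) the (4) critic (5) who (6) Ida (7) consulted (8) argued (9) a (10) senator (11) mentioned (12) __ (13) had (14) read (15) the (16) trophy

1

The marked gap is the subject of "read".
Its filler is the fronted wh-phrase "who", at word 1.
(The other dependency links word 4 to a gap after word 7.)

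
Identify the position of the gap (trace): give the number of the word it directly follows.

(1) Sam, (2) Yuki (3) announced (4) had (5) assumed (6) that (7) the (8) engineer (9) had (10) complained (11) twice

3

The displaced element is "Sam" (word 1).
It is linked across 1 clause boundary (Ø).
It functions as the subject of "assumed", so the gap sits immediately after word 3 ("announced").
Base order: Yuki announced Sam had assumed that the engineer had complained twice.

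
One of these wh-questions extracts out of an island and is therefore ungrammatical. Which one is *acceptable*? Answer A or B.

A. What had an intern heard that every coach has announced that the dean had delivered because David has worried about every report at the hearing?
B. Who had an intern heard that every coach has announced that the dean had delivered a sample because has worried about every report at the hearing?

In B, the wh-phrase is extracted from inside an adjunct island (introduced by "because"), which blocks movement.
In A, the extraction path crosses only that-complement boundaries, which are transparent.
So A is grammatical.

A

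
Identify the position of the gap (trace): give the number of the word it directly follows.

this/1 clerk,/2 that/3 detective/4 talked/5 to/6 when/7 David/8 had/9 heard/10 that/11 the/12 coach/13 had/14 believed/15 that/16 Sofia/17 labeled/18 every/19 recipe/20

The displaced element is "this clerk" (word 2).
It functions as the object of the preposition "to" of "talked", so the gap sits immediately after word 6 ("to").
Base order: That detective talked to this clerk when David had heard that the coach had believed that Sofia labeled every recipe.

6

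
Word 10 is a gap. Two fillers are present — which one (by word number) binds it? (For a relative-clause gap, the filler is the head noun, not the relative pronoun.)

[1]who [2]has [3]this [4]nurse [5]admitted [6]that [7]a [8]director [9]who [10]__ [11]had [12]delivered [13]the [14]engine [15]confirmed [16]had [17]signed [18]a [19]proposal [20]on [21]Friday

The marked gap is inside the relative clause, the subject of "delivered".
Its filler is the head noun "director" (via "who"), at word 8.
(The other dependency links word 1 to a gap after word 15.)

8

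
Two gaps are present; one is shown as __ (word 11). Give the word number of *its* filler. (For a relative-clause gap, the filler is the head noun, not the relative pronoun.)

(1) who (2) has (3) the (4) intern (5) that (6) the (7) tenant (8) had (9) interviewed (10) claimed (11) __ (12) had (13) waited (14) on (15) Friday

1

The marked gap is the subject of "waited".
Its filler is the fronted wh-phrase "who", at word 1.
(The other dependency links word 4 to a gap after word 9.)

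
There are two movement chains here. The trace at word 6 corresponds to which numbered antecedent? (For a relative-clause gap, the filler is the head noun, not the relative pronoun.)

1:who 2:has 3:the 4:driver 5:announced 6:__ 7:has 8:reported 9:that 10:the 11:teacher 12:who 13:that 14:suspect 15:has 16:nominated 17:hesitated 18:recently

The marked gap is the subject of "reported".
Its filler is the fronted wh-phrase "who", at word 1.
(The other dependency links word 11 to a gap after word 16.)

1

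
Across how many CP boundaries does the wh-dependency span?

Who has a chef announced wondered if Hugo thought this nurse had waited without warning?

1

"who" is extracted from the subject of "wondered".
Boundaries crossed, outermost first: [Ø] — 1 in total.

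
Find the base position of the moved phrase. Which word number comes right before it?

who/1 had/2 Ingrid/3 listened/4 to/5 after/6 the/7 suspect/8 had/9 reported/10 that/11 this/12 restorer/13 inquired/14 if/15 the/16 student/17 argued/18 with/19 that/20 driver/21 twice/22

5

The displaced element is "who" (word 1).
It functions as the object of the preposition "to" of "listened", so the gap sits immediately after word 5 ("to").
Base order: Ingrid had listened to who after the suspect had reported that this restorer inquired if the student argued with that driver twice.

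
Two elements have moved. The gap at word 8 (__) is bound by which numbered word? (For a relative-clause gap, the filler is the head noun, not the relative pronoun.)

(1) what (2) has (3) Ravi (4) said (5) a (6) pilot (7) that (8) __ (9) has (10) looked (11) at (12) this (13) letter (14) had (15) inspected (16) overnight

6

The marked gap is inside the relative clause, the subject of "looked".
Its filler is the head noun "pilot" (via "that"), at word 6.
(The other dependency links word 1 to a gap after word 15.)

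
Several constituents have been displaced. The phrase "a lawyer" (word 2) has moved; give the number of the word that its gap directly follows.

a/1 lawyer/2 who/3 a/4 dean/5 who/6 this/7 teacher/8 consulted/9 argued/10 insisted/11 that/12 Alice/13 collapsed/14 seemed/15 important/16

10

The displaced element is "a lawyer" (word 2).
It is linked across 1 clause boundary (Ø).
It functions as the subject of "insisted", so the gap sits immediately after word 10 ("argued").
Base order: A dean who this teacher consulted argued that a lawyer insisted that Alice collapsed.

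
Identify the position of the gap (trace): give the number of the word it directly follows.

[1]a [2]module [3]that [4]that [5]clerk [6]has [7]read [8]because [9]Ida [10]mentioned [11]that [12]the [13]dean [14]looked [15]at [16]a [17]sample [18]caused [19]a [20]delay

7

The displaced element is "a module" (word 2).
It functions as the direct object of "read", so the gap sits immediately after word 7 ("read").
Base order: That clerk has read a module because Ida mentioned that the dean looked at a sample.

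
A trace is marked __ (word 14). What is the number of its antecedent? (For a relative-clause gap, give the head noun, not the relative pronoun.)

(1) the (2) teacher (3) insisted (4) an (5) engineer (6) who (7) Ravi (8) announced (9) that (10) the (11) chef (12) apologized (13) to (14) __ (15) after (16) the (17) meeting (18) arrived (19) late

The gap at 14 is the prepositional object of "apologized", inside a relative clause.
The relative pronoun is "who" (word 6); it is bound by the head noun immediately before it.
Its filler is the head noun "engineer", at word 5.

5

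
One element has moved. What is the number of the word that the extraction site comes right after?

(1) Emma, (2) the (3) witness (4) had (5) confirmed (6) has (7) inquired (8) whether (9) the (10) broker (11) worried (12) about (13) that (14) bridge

5

The displaced element is "Emma" (word 1).
It is linked across 1 clause boundary (Ø).
It functions as the subject of "inquired", so the gap sits immediately after word 5 ("confirmed").
Base order: The witness had confirmed that Emma has inquired whether the broker worried about that bridge.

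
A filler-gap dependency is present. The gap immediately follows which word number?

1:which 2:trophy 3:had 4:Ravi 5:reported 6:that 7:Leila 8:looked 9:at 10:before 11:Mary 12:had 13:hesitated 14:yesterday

9

The displaced element is "which trophy" (word 2).
It is linked across 1 clause boundary (that).
It functions as the object of the preposition "at" of "looked", so the gap sits immediately after word 9 ("at").
Base order: Ravi had reported that Leila looked at which trophy before Mary had hesitated yesterday.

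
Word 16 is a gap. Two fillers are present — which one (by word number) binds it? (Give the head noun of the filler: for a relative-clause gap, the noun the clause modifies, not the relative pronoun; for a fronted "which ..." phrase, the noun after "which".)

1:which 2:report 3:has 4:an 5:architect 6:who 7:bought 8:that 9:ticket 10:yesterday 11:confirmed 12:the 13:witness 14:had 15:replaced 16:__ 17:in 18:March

The marked gap is the direct object of "replaced".
Its filler is the fronted wh-phrase "which report", at word 2.
(The other dependency links word 5 to a gap after word 6.)

2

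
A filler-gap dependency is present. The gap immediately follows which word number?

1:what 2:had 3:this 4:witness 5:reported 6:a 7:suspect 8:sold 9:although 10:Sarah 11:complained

The displaced element is "what" (word 1).
It is linked across 1 clause boundary (Ø).
It functions as the direct object of "sold", so the gap sits immediately after word 8 ("sold").
Base order: This witness had reported a suspect sold what although Sarah complained.

8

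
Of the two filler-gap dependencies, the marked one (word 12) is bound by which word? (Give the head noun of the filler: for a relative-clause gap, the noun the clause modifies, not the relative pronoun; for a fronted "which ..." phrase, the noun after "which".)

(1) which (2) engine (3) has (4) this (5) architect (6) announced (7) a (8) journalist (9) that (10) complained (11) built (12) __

The marked gap is the direct object of "built".
Its filler is the fronted wh-phrase "which engine", at word 2.
(The other dependency links word 8 to a gap after word 9.)

2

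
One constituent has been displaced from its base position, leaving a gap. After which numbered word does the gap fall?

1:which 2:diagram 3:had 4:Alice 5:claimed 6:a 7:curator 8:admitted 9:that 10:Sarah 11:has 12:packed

The displaced element is "which diagram" (word 2).
It is linked across 2 clause boundaries (Ø → that).
It functions as the direct object of "packed", so the gap sits immediately after word 12 ("packed").
Base order: Alice had claimed a curator admitted that Sarah has packed which diagram.

12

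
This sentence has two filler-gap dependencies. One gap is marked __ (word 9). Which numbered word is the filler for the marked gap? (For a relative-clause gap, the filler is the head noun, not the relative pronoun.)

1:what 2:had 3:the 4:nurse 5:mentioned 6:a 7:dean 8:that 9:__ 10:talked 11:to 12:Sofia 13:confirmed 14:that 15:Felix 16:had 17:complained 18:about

7

The marked gap is inside the relative clause, the subject of "talked".
Its filler is the head noun "dean" (via "that"), at word 7.
(The other dependency links word 1 to a gap after word 18.)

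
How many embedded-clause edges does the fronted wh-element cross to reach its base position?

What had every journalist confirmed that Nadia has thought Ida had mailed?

2

"what" is extracted from the object of "mailed".
Boundaries crossed, outermost first: [that], [Ø] — 2 in total.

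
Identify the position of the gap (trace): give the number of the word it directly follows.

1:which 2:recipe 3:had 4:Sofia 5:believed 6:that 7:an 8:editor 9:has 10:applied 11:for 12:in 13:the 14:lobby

The displaced element is "which recipe" (word 2).
It is linked across 1 clause boundary (that).
It functions as the object of the preposition "for" of "applied", so the gap sits immediately after word 11 ("for").
Base order: Sofia had believed that an editor has applied for which recipe in the lobby.

11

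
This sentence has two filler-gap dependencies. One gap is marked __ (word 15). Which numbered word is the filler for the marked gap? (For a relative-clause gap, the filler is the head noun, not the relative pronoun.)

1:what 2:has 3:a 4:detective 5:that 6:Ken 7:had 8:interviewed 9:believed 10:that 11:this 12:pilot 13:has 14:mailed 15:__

1

The marked gap is the direct object of "mailed".
Its filler is the fronted wh-phrase "what", at word 1.
(The other dependency links word 4 to a gap after word 8.)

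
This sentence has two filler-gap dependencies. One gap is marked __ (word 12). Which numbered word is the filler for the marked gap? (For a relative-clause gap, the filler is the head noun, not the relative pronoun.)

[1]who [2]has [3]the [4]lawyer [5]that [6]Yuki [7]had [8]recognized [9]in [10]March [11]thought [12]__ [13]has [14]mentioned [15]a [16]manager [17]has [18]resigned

The marked gap is the subject of "mentioned".
Its filler is the fronted wh-phrase "who", at word 1.
(The other dependency links word 4 to a gap after word 8.)

1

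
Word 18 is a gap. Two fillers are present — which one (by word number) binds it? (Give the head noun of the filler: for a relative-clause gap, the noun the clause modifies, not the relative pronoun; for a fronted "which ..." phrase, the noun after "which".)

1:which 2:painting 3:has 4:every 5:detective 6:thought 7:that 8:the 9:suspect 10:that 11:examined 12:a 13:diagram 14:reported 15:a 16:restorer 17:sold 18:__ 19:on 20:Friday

2

The marked gap is the direct object of "sold".
Its filler is the fronted wh-phrase "which painting", at word 2.
(The other dependency links word 9 to a gap after word 10.)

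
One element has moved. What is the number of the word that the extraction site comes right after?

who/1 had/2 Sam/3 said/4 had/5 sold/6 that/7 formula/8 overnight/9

4

The displaced element is "who" (word 1).
It is linked across 1 clause boundary (Ø).
It functions as the subject of "sold", so the gap sits immediately after word 4 ("said").
Base order: Sam had said that who had sold that formula overnight.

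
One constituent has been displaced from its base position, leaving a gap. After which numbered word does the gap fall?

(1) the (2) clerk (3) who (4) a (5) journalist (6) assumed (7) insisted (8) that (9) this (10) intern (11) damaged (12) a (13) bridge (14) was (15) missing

6

The displaced element is "the clerk" (word 2).
It is linked across 1 clause boundary (Ø).
It functions as the subject of "insisted", so the gap sits immediately after word 6 ("assumed").
Base order: A journalist assumed that the clerk insisted that this intern damaged a bridge.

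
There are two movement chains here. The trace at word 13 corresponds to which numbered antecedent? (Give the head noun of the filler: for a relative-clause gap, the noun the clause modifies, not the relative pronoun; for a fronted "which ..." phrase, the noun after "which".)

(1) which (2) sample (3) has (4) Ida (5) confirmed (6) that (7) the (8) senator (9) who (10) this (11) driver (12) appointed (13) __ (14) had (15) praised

The marked gap is inside the relative clause, the direct object of "appointed".
Its filler is the head noun "senator" (via "who"), at word 8.
(The other dependency links word 2 to a gap after word 15.)

8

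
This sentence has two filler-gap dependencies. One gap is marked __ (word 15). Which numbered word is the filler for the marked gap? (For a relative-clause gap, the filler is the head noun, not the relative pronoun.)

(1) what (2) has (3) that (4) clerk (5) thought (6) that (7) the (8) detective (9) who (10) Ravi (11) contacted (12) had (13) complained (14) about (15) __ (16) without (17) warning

The marked gap is the object of the preposition "about" of "complained".
Its filler is the fronted wh-phrase "what", at word 1.
(The other dependency links word 8 to a gap after word 11.)

1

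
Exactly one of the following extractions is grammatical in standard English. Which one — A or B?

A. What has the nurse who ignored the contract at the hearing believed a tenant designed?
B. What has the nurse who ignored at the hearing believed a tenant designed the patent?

In B, the wh-phrase is extracted from inside a complex-NP island (relative clause) (introduced by "who"), which blocks movement.
In A, the extraction path crosses only that-complement boundaries, which are transparent.
So A is grammatical.

A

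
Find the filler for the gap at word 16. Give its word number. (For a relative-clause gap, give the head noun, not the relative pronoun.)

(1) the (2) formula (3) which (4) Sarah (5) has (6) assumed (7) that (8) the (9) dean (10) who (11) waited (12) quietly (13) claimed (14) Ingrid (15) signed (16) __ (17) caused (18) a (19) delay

The gap at 16 is the object of "signed", inside a relative clause.
The relative pronoun is "which" (word 3); it is bound by the head noun immediately before it.
Its filler is the head noun "formula", at word 2.

2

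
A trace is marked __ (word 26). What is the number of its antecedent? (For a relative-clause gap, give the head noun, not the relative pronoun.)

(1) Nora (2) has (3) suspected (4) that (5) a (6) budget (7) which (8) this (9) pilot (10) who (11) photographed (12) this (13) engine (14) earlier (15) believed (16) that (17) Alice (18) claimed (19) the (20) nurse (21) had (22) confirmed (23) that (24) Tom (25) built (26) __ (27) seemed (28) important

6

The gap at 26 is the object of "built", inside a relative clause.
The relative pronoun is "which" (word 7); it is bound by the head noun immediately before it.
Its filler is the head noun "budget", at word 6.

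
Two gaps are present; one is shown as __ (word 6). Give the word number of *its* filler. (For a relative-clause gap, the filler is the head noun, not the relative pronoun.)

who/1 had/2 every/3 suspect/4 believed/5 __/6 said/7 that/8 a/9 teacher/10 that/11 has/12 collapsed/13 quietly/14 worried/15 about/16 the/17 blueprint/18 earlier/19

1

The marked gap is the subject of "said".
Its filler is the fronted wh-phrase "who", at word 1.
(The other dependency links word 10 to a gap after word 11.)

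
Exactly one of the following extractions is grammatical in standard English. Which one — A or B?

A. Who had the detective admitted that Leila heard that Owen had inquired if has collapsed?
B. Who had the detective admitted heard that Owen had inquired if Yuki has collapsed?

B

In A, the wh-phrase is extracted from inside a wh-island (introduced by "if"), which blocks movement.
In B, the extraction path crosses only that-complement boundaries, which are transparent.
So B is grammatical.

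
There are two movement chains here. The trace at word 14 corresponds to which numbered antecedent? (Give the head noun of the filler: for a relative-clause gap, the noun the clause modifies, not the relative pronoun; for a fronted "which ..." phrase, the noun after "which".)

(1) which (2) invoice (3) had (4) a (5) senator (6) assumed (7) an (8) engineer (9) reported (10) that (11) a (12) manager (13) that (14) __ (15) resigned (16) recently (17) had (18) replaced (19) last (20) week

12

The marked gap is inside the relative clause, the subject of "resigned".
Its filler is the head noun "manager" (via "that"), at word 12.
(The other dependency links word 2 to a gap after word 18.)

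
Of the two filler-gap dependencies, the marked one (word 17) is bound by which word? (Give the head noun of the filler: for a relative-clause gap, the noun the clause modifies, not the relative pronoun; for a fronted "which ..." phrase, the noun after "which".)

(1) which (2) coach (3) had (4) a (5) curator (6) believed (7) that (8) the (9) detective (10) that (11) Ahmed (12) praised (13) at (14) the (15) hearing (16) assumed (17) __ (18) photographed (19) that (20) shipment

2

The marked gap is the subject of "photographed".
Its filler is the fronted wh-phrase "which coach", at word 2.
(The other dependency links word 9 to a gap after word 12.)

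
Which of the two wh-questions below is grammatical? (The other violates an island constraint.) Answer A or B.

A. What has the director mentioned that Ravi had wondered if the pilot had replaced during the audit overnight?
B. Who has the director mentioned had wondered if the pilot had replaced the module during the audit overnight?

In A, the wh-phrase is extracted from inside a wh-island (introduced by "if"), which blocks movement.
In B, the extraction path crosses only that-complement boundaries, which are transparent.
So B is grammatical.

B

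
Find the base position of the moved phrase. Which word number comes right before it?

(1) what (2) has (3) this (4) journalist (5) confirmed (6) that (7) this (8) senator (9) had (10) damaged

10

The displaced element is "what" (word 1).
It is linked across 1 clause boundary (that).
It functions as the direct object of "damaged", so the gap sits immediately after word 10 ("damaged").
Base order: This journalist has confirmed that this senator had damaged what.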